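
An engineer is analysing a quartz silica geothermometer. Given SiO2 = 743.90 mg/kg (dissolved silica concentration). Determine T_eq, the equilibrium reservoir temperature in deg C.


T_eq = 1309 / (5.19 - log10(SiO2)) - 273.15
T_eq = 1309 / (5.19 - log10(743.90)) - 273.15
T_eq = 291.44 deg C


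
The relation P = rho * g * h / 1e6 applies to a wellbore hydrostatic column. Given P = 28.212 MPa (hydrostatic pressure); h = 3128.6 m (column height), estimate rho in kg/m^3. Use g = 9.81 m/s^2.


rho = P * 1e6 / (g * h)
rho = 28.212 * 1e6 / (9.81 * 3128.6)
rho = 919.21 kg/m^3


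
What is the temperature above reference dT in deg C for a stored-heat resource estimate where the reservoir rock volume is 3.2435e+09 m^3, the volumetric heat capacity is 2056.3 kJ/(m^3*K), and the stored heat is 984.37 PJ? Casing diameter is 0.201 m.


dT = Q_s * 1e12 / (Vr * rhoc)
dT = 984.37 * 1e12 / (3.2435e+09 * 2056.3)
dT = 147.5904 K
Convert (temperature difference, 1 K = 1 deg C): 147.5904 K = 147.5904 deg C
dT = 147.59 deg C


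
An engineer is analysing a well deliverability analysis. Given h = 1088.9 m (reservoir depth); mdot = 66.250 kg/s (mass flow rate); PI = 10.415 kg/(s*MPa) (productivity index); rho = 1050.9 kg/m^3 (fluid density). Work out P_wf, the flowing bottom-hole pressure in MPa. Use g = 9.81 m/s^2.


Step 1: P_i = rho*g*h/1e6 = 1050.9*9.81*1088.9/1e6 = 11.22583 MPa
Step 2: P_wf = P_i - mdot/PI = 11.22583 - 66.25/10.415 = 4.8648 MPa
P_wf = 4.8648 MPa


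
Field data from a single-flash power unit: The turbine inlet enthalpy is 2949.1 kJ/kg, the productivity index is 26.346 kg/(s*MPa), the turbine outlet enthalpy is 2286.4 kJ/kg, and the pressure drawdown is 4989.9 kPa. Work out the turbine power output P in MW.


Step 1: mdot = PI * dP / 1000 = 26.346 * 4989.9 / 1000 = 131.4639 kg/s
Step 2: P = mdot*(h_in - h_out)/1000 = 131.4639*(2949.1 - 2286.4)/1000 = 87.121 MW
P = 87.121 MW


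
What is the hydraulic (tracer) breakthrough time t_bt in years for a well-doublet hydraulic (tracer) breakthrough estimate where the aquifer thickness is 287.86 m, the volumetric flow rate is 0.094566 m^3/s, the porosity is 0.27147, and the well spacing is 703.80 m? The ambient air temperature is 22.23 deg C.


t_bt = pi * hr * phi * L^2 / (3 * Qv) / (365.25*86400)
t_bt = pi * 287.86 * 0.27147 * 703.80^2 / (3 * 0.094566) / (365.25*86400)
t_bt = 13.583 years


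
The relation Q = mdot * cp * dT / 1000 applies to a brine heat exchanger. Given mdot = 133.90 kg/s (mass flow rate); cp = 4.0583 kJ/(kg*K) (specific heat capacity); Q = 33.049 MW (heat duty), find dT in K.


dT = Q * 1000 / (mdot * cp)
dT = 33.049 * 1000 / (133.90 * 4.0583)
dT = 60.818 K


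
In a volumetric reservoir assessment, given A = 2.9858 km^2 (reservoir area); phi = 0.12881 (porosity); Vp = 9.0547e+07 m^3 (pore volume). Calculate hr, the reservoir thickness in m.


hr = Vp / (A * 1e6 * phi)
hr = 9.0547e+07 / (2.9858 * 1e6 * 0.12881)
hr = 235.43 m


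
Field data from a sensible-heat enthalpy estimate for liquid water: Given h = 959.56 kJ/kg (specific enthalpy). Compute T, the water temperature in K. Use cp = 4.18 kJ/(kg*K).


T = h / cp
T = 959.56 / 4.18
T = 229.5598 deg C
Convert to K: 229.5598 + 273.15 = 502.71 K
T = 502.71 K


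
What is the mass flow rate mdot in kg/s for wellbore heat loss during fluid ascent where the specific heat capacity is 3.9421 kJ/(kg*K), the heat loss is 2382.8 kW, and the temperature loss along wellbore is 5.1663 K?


mdot = Q_loss / (cp * dT)
mdot = 2382.8 / (3.9421 * 5.1663)
mdot = 117.00 kg/s


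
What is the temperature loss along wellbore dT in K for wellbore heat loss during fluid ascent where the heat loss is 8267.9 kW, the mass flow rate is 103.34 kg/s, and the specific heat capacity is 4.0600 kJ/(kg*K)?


dT = Q_loss / (mdot * cp)
dT = 8267.9 / (103.34 * 4.0600)
dT = 19.706 K


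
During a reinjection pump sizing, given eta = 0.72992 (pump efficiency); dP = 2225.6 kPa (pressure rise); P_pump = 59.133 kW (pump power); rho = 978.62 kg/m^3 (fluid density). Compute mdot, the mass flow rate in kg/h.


mdot = P_pump * rho * eta / dP
mdot = 59.133 * 978.62 * 0.72992 / 2225.6
mdot = 18.97895 kg/s
Convert: 18.97895 kg/s * 3600.0 = 68324 kg/h
mdot = 68324 kg/h


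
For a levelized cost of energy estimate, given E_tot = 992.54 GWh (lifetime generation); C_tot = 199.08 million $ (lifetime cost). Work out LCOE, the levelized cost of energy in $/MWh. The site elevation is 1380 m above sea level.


LCOE = C_tot / E_tot * 100
LCOE = 199.08 / 992.54 * 100
LCOE = 20.05763 cents/kWh
Convert: 20.05763 cents/kWh * 10.0 = 200.58 $/MWh
LCOE = 200.58 $/MWh


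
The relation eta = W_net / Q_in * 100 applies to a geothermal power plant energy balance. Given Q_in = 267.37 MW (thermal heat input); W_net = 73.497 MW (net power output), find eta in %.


eta = W_net / Q_in * 100
eta = 73.497 / 267.37 * 100
eta = 27.489 %


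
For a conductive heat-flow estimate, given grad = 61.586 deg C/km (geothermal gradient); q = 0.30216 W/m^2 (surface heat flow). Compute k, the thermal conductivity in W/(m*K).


k = q * 1000 / grad
k = 0.30216 * 1000 / 61.586
k = 4.9063 W/(m*K)


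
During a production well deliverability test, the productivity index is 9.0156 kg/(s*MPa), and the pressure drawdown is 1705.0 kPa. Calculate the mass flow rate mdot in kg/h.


mdot = PI * dP / 1000
mdot = 9.0156 * 1705.0 / 1000
mdot = 15.37160 kg/s
Convert: 15.37160 kg/s * 3600.0 = 55338 kg/h
mdot = 55338 kg/h


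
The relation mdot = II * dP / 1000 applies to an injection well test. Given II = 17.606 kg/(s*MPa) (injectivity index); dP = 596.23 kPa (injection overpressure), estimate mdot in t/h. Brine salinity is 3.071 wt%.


mdot = II * dP / 1000
mdot = 17.606 * 596.23 / 1000
mdot = 10.49723 kg/s
Convert: 10.49723 kg/s * 3.6 = 37.790 t/h
mdot = 37.790 t/h


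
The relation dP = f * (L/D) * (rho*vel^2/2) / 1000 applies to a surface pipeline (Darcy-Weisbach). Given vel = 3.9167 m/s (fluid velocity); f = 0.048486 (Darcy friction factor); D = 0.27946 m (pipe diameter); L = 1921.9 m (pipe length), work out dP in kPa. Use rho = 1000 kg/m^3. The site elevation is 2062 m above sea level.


dP = f * (L/D) * (rho*vel^2/2) / 1000
dP = 0.048486 * (1921.9/0.27946) * (1000*3.9167^2/2) / 1000
dP = 2557.6 kPa


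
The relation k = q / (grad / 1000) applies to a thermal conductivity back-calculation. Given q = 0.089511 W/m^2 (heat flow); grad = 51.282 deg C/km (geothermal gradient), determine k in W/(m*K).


k = q / (grad / 1000)
k = 0.089511 / (51.282 / 1000)
k = 1.7455 W/(m*K)


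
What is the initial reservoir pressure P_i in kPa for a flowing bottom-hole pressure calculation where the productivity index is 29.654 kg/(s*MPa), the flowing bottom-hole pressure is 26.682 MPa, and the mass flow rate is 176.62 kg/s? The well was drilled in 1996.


P_i = P_wf + mdot / PI
P_i = 26.682 + 176.62 / 29.654
P_i = 32.63803 MPa
Convert: 32.63803 MPa * 1000.0 = 32638 kPa
P_i = 32638 kPa


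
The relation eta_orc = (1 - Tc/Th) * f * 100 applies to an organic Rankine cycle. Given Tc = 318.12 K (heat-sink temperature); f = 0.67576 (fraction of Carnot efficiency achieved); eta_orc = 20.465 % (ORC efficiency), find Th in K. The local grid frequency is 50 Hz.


Th = Tc / (1 - (eta_orc/100)/f)
Th = 318.12 / (1 - (20.465/100)/0.67576)
Th = 456.31 K


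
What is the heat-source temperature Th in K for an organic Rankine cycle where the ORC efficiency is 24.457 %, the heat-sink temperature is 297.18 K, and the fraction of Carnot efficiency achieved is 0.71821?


Th = Tc / (1 - (eta_orc/100)/f)
Th = 297.18 / (1 - (24.457/100)/0.71821)
Th = 450.63 K


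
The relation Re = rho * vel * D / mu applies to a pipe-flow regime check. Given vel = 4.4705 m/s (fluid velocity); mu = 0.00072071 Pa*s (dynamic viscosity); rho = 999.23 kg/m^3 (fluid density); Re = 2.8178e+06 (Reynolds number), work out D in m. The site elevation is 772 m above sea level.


D = Re * mu / (rho * vel)
D = 2.8178e+06 * 0.00072071 / (999.23 * 4.4705)
D = 0.45462 m


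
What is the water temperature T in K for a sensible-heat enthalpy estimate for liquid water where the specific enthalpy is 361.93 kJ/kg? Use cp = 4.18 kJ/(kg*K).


T = h / cp
T = 361.93 / 4.18
T = 86.58612 deg C
Convert to K: 86.58612 + 273.15 = 359.74 K
T = 359.74 K


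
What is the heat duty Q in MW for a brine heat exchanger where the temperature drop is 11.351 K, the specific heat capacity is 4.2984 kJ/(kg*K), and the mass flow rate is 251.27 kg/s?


Q = mdot * cp * dT / 1000
Q = 251.27 * 4.2984 * 11.351 / 1000
Q = 12.260 MW


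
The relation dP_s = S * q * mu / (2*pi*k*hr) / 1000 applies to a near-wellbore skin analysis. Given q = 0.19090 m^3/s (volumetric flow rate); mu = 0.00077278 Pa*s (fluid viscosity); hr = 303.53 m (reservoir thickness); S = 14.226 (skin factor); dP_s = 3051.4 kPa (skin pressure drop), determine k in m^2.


k = S*q*mu / (2*pi*dP_s*1000*hr)
k = 14.226*0.19090*0.00077278 / (2*pi*3051.4*1000*303.53)
k = 3.6063e-13 m^2


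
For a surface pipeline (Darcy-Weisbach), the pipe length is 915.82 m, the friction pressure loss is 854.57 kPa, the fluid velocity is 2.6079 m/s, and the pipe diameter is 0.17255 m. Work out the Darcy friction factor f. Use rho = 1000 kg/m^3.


f = dP*1000 / ((L/D)*(rho*vel^2/2))
f = 854.57*1000 / ((915.82/0.17255)*(1000*2.6079^2/2))
f = 0.047348


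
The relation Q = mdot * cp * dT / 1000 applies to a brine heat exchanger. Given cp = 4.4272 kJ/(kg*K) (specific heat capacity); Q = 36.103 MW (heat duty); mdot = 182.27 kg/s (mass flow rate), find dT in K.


dT = Q * 1000 / (mdot * cp)
dT = 36.103 * 1000 / (182.27 * 4.4272)
dT = 44.740 K


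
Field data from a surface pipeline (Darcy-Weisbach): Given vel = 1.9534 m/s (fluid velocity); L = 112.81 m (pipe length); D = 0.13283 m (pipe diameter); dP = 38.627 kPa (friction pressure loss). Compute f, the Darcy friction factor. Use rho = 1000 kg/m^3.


f = dP*1000 / ((L/D)*(rho*vel^2/2))
f = 38.627*1000 / ((112.81/0.13283)*(1000*1.9534^2/2))
f = 0.023839


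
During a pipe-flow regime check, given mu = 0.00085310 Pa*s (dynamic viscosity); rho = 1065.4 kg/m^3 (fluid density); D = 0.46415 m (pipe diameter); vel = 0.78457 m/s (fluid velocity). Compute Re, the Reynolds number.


Re = rho * vel * D / mu
Re = 1065.4 * 0.78457 * 0.46415 / 0.00085310
Re = 4.5478e+05


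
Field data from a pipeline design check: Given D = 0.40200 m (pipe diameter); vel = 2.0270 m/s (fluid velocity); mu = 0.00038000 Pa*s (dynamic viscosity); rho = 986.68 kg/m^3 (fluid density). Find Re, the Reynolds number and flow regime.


Step 1: Re = rho*vel*D/mu = 986.68*2.027*0.402/0.00038 = 2.1158e+06
Step 2: Re = 2.1158e+06 > 4000, so flow is turbulent.
Re = 2.1158e+06 (turbulent)


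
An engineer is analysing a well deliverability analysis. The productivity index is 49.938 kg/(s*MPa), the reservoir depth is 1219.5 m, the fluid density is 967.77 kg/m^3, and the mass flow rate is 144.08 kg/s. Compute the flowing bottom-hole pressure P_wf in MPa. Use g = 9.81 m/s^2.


Step 1: P_i = rho*g*h/1e6 = 967.77*9.81*1219.5/1e6 = 11.57772 MPa
Step 2: P_wf = P_i - mdot/PI = 11.57772 - 144.08/49.938 = 8.6925 MPa
P_wf = 8.6925 MPa


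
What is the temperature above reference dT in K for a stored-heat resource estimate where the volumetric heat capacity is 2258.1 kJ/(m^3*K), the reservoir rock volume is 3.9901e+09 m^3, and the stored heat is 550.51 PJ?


dT = Q_s * 1e12 / (Vr * rhoc)
dT = 550.51 * 1e12 / (3.9901e+09 * 2258.1)
dT = 61.100 K


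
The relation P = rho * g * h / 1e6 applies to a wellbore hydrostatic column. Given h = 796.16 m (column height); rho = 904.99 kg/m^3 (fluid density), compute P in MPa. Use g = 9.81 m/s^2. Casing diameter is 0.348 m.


P = rho * g * h / 1e6
P = 904.99 * 9.81 * 796.16 / 1e6
P = 7.0683 MPa


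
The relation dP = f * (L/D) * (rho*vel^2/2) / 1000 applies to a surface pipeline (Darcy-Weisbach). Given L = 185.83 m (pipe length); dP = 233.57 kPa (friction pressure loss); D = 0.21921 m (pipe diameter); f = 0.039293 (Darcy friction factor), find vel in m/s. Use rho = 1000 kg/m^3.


vel = sqrt(dP*1000*2*D / (f*L*rho))
vel = sqrt(233.57*1000*2*0.21921 / (0.039293*185.83*1000))
vel = 3.7449 m/s


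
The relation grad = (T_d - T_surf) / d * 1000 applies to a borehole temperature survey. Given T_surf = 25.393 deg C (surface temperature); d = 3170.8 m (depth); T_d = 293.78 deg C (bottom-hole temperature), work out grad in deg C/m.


grad = (T_d - T_surf) / d * 1000
grad = (293.78 - 25.393) / 3170.8 * 1000
grad = 84.64331 deg C/km
Convert: 84.64331 deg C/km * 0.001 = 0.084643 deg C/m
grad = 0.084643 deg C/m


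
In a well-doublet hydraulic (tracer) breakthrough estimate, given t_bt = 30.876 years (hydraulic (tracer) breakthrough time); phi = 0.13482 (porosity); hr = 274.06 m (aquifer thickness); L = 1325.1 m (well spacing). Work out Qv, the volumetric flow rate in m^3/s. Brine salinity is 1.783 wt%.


Qv = pi*hr*phi*L^2 / (3*t_bt*365.25*86400)
Qv = pi*274.06*0.13482*1325.1^2 / (3*30.876*365.25*86400)
Qv = 0.069727 m^3/s


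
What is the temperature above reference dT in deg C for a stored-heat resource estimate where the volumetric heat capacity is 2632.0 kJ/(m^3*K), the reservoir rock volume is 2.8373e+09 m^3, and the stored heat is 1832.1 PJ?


dT = Q_s * 1e12 / (Vr * rhoc)
dT = 1832.1 * 1e12 / (2.8373e+09 * 2632.0)
dT = 245.3342 K
Convert (temperature difference, 1 K = 1 deg C): 245.3342 K = 245.3342 deg C
dT = 245.33 deg C


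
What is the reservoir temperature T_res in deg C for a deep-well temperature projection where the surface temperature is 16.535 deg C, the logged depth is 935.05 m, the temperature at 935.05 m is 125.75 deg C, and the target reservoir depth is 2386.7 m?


Step 1: grad = (T_d1 - T_surf)/d1 * 1000 = (125.75 - 16.535)/935.05 * 1000 = 116.8012 deg C/km
Step 2: T_res = T_surf + grad*d2/1000 = 16.535 + 116.8012*2386.7/1000 = 295.30 deg C
T_res = 295.30 deg C


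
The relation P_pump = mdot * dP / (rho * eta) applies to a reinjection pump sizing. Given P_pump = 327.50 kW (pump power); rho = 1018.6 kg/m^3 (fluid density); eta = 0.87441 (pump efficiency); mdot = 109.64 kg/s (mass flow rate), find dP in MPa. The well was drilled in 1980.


dP = P_pump * rho * eta / mdot
dP = 327.50 * 1018.6 * 0.87441 / 109.64
dP = 2660.487 kPa
Convert: 2660.487 kPa * 0.001 = 2.6605 MPa
dP = 2.6605 MPa


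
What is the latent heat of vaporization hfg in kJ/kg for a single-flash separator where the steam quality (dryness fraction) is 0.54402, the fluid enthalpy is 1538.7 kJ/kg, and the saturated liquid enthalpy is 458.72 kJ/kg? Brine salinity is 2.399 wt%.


hfg = (h - hf) / x
hfg = (1538.7 - 458.72) / 0.54402
hfg = 1985.2 kJ/kg


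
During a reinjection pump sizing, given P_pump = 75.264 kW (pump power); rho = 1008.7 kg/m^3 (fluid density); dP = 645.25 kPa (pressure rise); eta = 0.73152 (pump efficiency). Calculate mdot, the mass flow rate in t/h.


mdot = P_pump * rho * eta / dP
mdot = 75.264 * 1008.7 * 0.73152 / 645.25
mdot = 86.06915 kg/s
Convert: 86.06915 kg/s * 3.6 = 309.85 t/h
mdot = 309.85 t/h


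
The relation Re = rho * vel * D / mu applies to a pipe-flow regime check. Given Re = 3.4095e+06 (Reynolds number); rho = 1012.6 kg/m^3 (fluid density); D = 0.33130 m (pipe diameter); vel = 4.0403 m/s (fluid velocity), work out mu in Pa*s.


mu = rho * vel * D / Re
mu = 1012.6 * 4.0403 * 0.33130 / 3.4095e+06
mu = 0.00039754 Pa*s


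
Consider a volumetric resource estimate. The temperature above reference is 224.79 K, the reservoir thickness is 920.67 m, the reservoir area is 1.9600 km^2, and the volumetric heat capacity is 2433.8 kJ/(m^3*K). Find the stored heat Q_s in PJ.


Step 1: Vr = A*1e6*hr = 1.96*1e6*920.67 = 1.804513e+09 m^3
Step 2: Q_s = Vr*rhoc*dT/1e12 = 1.804513e+09*2433.8*224.79/1e12 = 987.24 PJ
Q_s = 987.24 PJ


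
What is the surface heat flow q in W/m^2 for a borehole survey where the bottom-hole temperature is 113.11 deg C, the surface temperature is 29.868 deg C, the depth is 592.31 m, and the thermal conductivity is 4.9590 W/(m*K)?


Step 1: grad = (T_d - T_surf)/d * 1000 = (113.11 - 29.868)/592.31 * 1000 = 140.5379 deg C/km
Step 2: q = k * grad / 1000 = 4.959 * 140.5379 / 1000 = 0.69693 W/m^2
q = 0.69693 W/m^2


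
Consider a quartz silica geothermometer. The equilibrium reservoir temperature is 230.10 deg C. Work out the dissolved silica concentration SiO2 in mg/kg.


SiO2 = 10^(5.19 - 1309/(T_eq + 273.15))
SiO2 = 10^(5.19 - 1309/(230.10 + 273.15))
SiO2 = 388.07 mg/kg


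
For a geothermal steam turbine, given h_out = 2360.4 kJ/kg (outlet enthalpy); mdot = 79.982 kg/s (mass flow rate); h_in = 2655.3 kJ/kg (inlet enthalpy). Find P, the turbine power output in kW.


P = mdot * (h_in - h_out) / 1000
P = 79.982 * (2655.3 - 2360.4) / 1000
P = 23.58669 MW
Convert: 23.58669 MW * 1000.0 = 23587 kW
P = 23587 kW


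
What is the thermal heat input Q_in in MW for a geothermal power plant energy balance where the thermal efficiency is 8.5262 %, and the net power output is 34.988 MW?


Q_in = W_net / (eta / 100)
Q_in = 34.988 / (8.5262 / 100)
Q_in = 410.36 MW


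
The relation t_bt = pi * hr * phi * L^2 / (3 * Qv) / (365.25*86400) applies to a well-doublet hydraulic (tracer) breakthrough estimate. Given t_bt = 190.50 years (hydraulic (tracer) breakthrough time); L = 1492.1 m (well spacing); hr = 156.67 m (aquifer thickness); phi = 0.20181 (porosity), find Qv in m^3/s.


Qv = pi*hr*phi*L^2 / (3*t_bt*365.25*86400)
Qv = pi*156.67*0.20181*1492.1^2 / (3*190.50*365.25*86400)
Qv = 0.012262 m^3/s


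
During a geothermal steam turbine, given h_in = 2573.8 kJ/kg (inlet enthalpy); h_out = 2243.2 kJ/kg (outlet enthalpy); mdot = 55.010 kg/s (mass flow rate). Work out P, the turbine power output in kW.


P = mdot * (h_in - h_out) / 1000
P = 55.010 * (2573.8 - 2243.2) / 1000
P = 18.18631 MW
Convert: 18.18631 MW * 1000.0 = 18186 kW
P = 18186 kW


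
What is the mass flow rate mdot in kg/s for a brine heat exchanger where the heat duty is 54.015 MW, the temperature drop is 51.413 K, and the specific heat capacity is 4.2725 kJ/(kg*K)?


mdot = Q * 1000 / (cp * dT)
mdot = 54.015 * 1000 / (4.2725 * 51.413)
mdot = 245.90 kg/s


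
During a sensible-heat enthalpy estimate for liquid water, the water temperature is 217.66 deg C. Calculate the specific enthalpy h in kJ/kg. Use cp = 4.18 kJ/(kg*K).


h = cp * T
h = 4.18 * 217.66
h = 909.82 kJ/kg


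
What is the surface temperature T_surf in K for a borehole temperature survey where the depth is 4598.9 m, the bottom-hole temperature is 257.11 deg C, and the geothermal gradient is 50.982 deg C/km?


T_surf = T_d - grad * d / 1000
T_surf = 257.11 - 50.982 * 4598.9 / 1000
T_surf = 22.64888 deg C
Convert to K: 22.64888 + 273.15 = 295.80 K
T_surf = 295.80 K


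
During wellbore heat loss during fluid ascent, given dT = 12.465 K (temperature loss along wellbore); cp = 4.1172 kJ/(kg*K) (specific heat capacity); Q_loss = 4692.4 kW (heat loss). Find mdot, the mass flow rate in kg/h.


mdot = Q_loss / (cp * dT)
mdot = 4692.4 / (4.1172 * 12.465)
mdot = 91.43254 kg/s
Convert: 91.43254 kg/s * 3600.0 = 3.2916e+05 kg/h
mdot = 3.2916e+05 kg/h


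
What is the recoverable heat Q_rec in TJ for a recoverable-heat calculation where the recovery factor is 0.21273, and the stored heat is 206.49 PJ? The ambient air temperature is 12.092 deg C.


Q_rec = Q_s * RF
Q_rec = 206.49 * 0.21273
Q_rec = 43.92662 PJ
Convert: 43.92662 PJ * 1000.0 = 43927 TJ
Q_rec = 43927 TJ


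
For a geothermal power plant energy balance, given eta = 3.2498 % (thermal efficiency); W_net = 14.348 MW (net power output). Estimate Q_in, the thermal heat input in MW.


Q_in = W_net / (eta / 100)
Q_in = 14.348 / (3.2498 / 100)
Q_in = 441.50 MW


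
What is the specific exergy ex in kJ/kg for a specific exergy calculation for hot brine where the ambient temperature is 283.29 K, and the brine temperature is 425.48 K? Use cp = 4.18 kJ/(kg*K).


ex = cp * ((T_b - T_0) - T_0 * ln(T_b/T_0))
ex = 4.18 * ((425.48 - 283.29) - 283.29 * ln(425.48/283.29))
ex = 112.70 kJ/kg


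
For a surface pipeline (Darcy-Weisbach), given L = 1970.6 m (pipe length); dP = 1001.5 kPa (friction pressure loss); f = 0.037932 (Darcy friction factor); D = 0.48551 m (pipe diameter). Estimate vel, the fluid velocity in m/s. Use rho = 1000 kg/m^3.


vel = sqrt(dP*1000*2*D / (f*L*rho))
vel = sqrt(1001.5*1000*2*0.48551 / (0.037932*1970.6*1000))
vel = 3.6069 m/s


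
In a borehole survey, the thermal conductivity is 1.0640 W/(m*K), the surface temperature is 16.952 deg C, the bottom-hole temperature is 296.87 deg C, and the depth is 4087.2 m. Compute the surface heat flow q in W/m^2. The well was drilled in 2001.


Step 1: grad = (T_d - T_surf)/d * 1000 = (296.87 - 16.952)/4087.2 * 1000 = 68.48649 deg C/km
Step 2: q = k * grad / 1000 = 1.064 * 68.48649 / 1000 = 0.072870 W/m^2
q = 0.072870 W/m^2


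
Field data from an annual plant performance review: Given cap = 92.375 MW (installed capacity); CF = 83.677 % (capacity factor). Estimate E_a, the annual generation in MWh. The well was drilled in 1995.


E_a = CF / 100 * cap * 8760
E_a = 83.677 / 100 * 92.375 * 8760
E_a = 6.7712e+05 MWh


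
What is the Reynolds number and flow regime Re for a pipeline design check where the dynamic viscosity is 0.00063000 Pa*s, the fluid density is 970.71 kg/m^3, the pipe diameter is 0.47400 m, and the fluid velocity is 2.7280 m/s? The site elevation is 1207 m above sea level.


Step 1: Re = rho*vel*D/mu = 970.71*2.728*0.474/0.00063 = 1.9924e+06
Step 2: Re = 1.9924e+06 > 4000, so flow is turbulent.
Re = 1.9924e+06 (turbulent)


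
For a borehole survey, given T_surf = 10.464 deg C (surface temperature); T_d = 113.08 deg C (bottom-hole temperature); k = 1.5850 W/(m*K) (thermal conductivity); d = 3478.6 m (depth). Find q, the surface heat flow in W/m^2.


Step 1: grad = (T_d - T_surf)/d * 1000 = (113.08 - 10.464)/3478.6 * 1000 = 29.49922 deg C/km
Step 2: q = k * grad / 1000 = 1.585 * 29.49922 / 1000 = 0.046756 W/m^2
q = 0.046756 W/m^2


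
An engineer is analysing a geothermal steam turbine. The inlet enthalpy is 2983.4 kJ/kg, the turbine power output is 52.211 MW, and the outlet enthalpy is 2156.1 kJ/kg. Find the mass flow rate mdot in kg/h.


mdot = P * 1000 / (h_in - h_out)
mdot = 52.211 * 1000 / (2983.4 - 2156.1)
mdot = 63.11012 kg/s
Convert: 63.11012 kg/s * 3600.0 = 2.2720e+05 kg/h
mdot = 2.2720e+05 kg/h


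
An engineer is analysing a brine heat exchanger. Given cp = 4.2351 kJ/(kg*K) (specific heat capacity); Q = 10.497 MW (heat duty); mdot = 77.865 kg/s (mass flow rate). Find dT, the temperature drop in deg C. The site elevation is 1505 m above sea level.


dT = Q * 1000 / (mdot * cp)
dT = 10.497 * 1000 / (77.865 * 4.2351)
dT = 31.83166 K
Convert (temperature difference, 1 K = 1 deg C): 31.83166 K = 31.83166 deg C
dT = 31.832 deg C


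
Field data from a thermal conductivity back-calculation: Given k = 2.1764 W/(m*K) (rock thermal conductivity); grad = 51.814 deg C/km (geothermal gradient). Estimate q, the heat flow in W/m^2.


q = k * grad / 1000
q = 2.1764 * 51.814 / 1000
q = 0.11277 W/m^2


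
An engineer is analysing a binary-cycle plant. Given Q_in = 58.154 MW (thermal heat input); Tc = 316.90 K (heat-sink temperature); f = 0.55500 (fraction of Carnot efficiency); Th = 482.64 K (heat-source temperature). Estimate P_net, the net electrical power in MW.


Step 1: eta = (1 - Tc/Th)*f = (1 - 316.9/482.64)*0.555 = 0.1905886
Step 2: P_net = eta * Q_in = 0.1905886 * 58.154 = 11.083 MW
P_net = 11.083 MW


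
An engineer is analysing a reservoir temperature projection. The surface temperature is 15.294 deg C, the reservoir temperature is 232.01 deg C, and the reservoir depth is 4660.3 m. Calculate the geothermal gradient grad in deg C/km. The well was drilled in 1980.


grad = (T_res - T_surf) / d * 1000
grad = (232.01 - 15.294) / 4660.3 * 1000
grad = 46.503 deg C/km


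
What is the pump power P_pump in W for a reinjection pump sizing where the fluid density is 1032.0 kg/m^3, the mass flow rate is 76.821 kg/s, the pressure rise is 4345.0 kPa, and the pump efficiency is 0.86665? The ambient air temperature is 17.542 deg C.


P_pump = mdot * dP / (rho * eta)
P_pump = 76.821 * 4345.0 / (1032.0 * 0.86665)
P_pump = 373.2040 kW
Convert: 373.2040 kW * 1000.0 = 3.7320e+05 W
P_pump = 3.7320e+05 W


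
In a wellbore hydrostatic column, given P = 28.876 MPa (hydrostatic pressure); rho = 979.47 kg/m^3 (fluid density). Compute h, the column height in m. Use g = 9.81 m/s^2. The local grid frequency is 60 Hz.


h = P * 1e6 / (g * rho)
h = 28.876 * 1e6 / (9.81 * 979.47)
h = 3005.2 m


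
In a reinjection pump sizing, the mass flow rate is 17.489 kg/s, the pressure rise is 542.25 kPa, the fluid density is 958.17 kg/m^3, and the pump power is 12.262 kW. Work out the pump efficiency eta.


eta = mdot * dP / (rho * P_pump)
eta = 17.489 * 542.25 / (958.17 * 12.262)
eta = 0.80716


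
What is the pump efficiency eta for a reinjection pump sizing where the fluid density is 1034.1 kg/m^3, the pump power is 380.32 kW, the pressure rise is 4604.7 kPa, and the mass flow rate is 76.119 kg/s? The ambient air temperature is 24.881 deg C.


eta = mdot * dP / (rho * P_pump)
eta = 76.119 * 4604.7 / (1034.1 * 380.32)
eta = 0.89122


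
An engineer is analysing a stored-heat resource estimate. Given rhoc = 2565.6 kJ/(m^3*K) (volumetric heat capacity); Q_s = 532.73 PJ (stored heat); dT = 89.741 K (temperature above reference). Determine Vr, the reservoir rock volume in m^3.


Vr = Q_s * 1e12 / (rhoc * dT)
Vr = 532.73 * 1e12 / (2565.6 * 89.741)
Vr = 2.3138e+09 m^3


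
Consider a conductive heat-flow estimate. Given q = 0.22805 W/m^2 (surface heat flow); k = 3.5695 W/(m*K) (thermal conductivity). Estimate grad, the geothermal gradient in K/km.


grad = q * 1000 / k
grad = 0.22805 * 1000 / 3.5695
grad = 63.88850 deg C/km
Convert: 63.88850 deg C/km * 1.0 = 63.889 K/km
grad = 63.889 K/km


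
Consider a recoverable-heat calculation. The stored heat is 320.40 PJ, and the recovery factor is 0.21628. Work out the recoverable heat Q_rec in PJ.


Q_rec = Q_s * RF
Q_rec = 320.40 * 0.21628
Q_rec = 69.296 PJ


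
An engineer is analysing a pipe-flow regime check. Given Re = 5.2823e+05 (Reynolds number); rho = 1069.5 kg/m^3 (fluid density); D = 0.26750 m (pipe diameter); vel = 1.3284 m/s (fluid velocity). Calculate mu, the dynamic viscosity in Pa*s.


mu = rho * vel * D / Re
mu = 1069.5 * 1.3284 * 0.26750 / 5.2823e+05
mu = 0.00071947 Pa*s


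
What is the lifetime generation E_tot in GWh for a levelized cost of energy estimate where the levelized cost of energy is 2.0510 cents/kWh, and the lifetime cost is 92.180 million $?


E_tot = C_tot / LCOE * 100
E_tot = 92.180 / 2.0510 * 100
E_tot = 4494.4 GWh


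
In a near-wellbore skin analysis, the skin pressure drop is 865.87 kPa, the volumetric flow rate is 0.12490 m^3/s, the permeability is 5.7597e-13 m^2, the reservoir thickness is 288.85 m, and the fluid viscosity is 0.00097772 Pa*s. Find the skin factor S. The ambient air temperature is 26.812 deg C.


S = dP_s * 1000 * 2*pi*k*hr / (q*mu)
S = 865.87 * 1000 * 2*pi*5.7597e-13*288.85 / (0.12490*0.00097772)
S = 7.4119


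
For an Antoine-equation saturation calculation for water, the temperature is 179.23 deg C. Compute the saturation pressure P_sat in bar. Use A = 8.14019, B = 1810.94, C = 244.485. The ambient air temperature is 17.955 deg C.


P_sat = 10^(A - B/(C + T)) / 760 * 0.101325
P_sat = 10^(8.14019 - 1810.94/(244.485 + 179.23)) / 760 * 0.101325
P_sat = 0.9797952 MPa
Convert: 0.9797952 MPa * 10.0 = 9.7980 bar
P_sat = 9.7980 bar


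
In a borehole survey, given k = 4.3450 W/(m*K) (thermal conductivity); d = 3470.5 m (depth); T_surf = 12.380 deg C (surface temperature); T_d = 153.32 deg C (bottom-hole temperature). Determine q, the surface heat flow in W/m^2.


Step 1: grad = (T_d - T_surf)/d * 1000 = (153.32 - 12.38)/3470.5 * 1000 = 40.61086 deg C/km
Step 2: q = k * grad / 1000 = 4.345 * 40.61086 / 1000 = 0.17645 W/m^2
q = 0.17645 W/m^2


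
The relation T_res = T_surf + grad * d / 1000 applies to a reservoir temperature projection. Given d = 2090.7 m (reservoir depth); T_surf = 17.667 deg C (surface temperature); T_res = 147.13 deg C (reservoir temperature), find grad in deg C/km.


grad = (T_res - T_surf) / d * 1000
grad = (147.13 - 17.667) / 2090.7 * 1000
grad = 61.923 deg C/km


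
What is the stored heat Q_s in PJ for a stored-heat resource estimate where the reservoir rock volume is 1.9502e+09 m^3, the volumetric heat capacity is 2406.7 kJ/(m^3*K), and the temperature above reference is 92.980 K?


Q_s = Vr * rhoc * dT / 1e12
Q_s = 1.9502e+09 * 2406.7 * 92.980 / 1e12
Q_s = 436.41 PJ


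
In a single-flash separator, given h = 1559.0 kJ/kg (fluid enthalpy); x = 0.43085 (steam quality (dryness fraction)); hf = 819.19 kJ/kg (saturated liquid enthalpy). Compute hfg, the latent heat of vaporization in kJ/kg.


hfg = (h - hf) / x
hfg = (1559.0 - 819.19) / 0.43085
hfg = 1717.1 kJ/kg


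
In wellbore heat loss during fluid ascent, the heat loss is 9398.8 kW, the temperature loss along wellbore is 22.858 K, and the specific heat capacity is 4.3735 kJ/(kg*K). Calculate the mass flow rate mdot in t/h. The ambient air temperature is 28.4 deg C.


mdot = Q_loss / (cp * dT)
mdot = 9398.8 / (4.3735 * 22.858)
mdot = 94.01671 kg/s
Convert: 94.01671 kg/s * 3.6 = 338.46 t/h
mdot = 338.46 t/h


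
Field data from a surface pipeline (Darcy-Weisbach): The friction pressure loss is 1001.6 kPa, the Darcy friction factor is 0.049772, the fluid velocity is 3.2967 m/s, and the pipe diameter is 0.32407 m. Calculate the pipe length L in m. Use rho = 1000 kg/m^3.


L = dP*1000*D / (f*rho*vel^2/2)
L = 1001.6*1000*0.32407 / (0.049772*1000*3.2967^2/2)
L = 1200.1 m


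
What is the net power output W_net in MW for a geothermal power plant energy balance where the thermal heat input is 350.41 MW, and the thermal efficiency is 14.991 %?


W_net = eta / 100 * Q_in
W_net = 14.991 / 100 * 350.41
W_net = 52.530 MW


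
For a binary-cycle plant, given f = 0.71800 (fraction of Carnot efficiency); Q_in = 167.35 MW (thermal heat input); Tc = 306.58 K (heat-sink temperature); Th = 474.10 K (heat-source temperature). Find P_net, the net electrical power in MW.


Step 1: eta = (1 - Tc/Th)*f = (1 - 306.58/474.1)*0.718 = 0.2537004
Step 2: P_net = eta * Q_in = 0.2537004 * 167.35 = 42.457 MW
P_net = 42.457 MW


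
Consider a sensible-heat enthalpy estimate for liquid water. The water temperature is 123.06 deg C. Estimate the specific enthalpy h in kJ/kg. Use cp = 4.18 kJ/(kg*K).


h = cp * T
h = 4.18 * 123.06
h = 514.39 kJ/kg


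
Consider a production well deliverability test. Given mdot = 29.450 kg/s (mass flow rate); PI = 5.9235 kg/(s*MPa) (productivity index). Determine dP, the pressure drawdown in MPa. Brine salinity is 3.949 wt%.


dP = mdot * 1000 / PI
dP = 29.450 * 1000 / 5.9235
dP = 4971.723 kPa
Convert: 4971.723 kPa * 0.001 = 4.9717 MPa
dP = 4.9717 MPa


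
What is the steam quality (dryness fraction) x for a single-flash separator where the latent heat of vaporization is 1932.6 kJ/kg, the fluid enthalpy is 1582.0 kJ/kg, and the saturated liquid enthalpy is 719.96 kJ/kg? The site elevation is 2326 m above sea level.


x = (h - hf) / hfg
x = (1582.0 - 719.96) / 1932.6
x = 0.44605


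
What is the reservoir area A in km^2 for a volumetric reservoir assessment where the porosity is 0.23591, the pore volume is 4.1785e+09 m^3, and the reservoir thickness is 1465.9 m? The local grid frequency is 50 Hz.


A = Vp / (1e6 * hr * phi)
A = 4.1785e+09 / (1e6 * 1465.9 * 0.23591)
A = 12.083 km^2


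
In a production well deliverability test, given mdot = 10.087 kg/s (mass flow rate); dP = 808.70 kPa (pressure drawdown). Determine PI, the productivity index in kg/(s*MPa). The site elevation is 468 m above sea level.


PI = mdot * 1000 / dP
PI = 10.087 * 1000 / 808.70
PI = 12.473 kg/(s*MPa)


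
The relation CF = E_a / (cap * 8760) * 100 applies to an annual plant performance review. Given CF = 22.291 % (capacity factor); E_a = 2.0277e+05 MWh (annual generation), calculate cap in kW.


cap = E_a / (CF/100 * 8760)
cap = 2.0277e+05 / (22.291/100 * 8760)
cap = 103.8413 MW
Convert: 103.8413 MW * 1000.0 = 1.0384e+05 kW
cap = 1.0384e+05 kW


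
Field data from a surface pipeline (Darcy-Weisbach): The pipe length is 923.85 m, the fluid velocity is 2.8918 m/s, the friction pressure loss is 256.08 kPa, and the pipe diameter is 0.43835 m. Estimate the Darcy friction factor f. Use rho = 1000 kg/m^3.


f = dP*1000 / ((L/D)*(rho*vel^2/2))
f = 256.08*1000 / ((923.85/0.43835)*(1000*2.8918^2/2))
f = 0.029060


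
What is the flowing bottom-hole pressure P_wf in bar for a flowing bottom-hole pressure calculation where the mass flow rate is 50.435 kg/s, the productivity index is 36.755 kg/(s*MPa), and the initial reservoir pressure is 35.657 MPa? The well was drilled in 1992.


P_wf = P_i - mdot / PI
P_wf = 35.657 - 50.435 / 36.755
P_wf = 34.28481 MPa
Convert: 34.28481 MPa * 10.0 = 342.85 bar
P_wf = 342.85 bar


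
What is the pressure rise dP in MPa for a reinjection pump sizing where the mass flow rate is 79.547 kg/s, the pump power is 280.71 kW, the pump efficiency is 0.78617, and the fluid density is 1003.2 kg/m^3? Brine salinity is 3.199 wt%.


dP = P_pump * rho * eta / mdot
dP = 280.71 * 1003.2 * 0.78617 / 79.547
dP = 2783.159 kPa
Convert: 2783.159 kPa * 0.001 = 2.7832 MPa
dP = 2.7832 MPa


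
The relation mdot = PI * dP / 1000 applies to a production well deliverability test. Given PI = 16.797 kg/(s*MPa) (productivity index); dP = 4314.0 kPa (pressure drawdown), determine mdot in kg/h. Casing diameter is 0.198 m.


mdot = PI * dP / 1000
mdot = 16.797 * 4314.0 / 1000
mdot = 72.46226 kg/s
Convert: 72.46226 kg/s * 3600.0 = 2.6086e+05 kg/h
mdot = 2.6086e+05 kg/h


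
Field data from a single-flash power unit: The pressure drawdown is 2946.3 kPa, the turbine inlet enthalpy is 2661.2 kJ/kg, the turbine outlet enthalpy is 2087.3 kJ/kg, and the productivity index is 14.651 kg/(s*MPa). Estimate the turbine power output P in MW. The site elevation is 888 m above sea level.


Step 1: mdot = PI * dP / 1000 = 14.651 * 2946.3 / 1000 = 43.16624 kg/s
Step 2: P = mdot*(h_in - h_out)/1000 = 43.16624*(2661.2 - 2087.3)/1000 = 24.773 MW
P = 24.773 MW


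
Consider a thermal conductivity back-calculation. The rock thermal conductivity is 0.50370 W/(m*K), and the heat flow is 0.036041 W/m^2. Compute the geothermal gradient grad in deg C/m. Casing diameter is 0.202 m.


grad = q / k * 1000
grad = 0.036041 / 0.50370 * 1000
grad = 71.55251 deg C/km
Convert: 71.55251 deg C/km * 0.001 = 0.071553 deg C/m
grad = 0.071553 deg C/m


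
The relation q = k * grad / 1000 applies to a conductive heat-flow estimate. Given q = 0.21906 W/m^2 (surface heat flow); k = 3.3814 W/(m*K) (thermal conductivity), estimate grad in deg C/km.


grad = q * 1000 / k
grad = 0.21906 * 1000 / 3.3814
grad = 64.784 deg C/km


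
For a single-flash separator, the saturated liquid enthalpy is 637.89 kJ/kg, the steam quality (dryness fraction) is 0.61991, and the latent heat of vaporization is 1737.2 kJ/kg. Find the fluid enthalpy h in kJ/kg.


h = hf + x * hfg
h = 637.89 + 0.61991 * 1737.2
h = 1714.8 kJ/kg


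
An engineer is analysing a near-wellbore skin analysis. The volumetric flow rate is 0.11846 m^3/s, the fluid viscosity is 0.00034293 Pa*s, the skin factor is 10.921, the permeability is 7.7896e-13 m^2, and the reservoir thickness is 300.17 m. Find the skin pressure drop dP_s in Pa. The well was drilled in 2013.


dP_s = S * q * mu / (2*pi*k*hr) / 1000
dP_s = 10.921 * 0.11846 * 0.00034293 / (2*pi*7.7896e-13*300.17) / 1000
dP_s = 301.9794 kPa
Convert: 301.9794 kPa * 1000.0 = 3.0198e+05 Pa
dP_s = 3.0198e+05 Pa


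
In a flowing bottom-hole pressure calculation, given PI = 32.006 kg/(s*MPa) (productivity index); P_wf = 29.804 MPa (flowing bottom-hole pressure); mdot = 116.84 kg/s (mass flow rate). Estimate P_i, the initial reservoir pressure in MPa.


P_i = P_wf + mdot / PI
P_i = 29.804 + 116.84 / 32.006
P_i = 33.455 MPa


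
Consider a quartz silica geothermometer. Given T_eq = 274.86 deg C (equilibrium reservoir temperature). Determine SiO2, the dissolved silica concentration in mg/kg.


SiO2 = 10^(5.19 - 1309/(T_eq + 273.15))
SiO2 = 10^(5.19 - 1309/(274.86 + 273.15))
SiO2 = 632.93 mg/kg


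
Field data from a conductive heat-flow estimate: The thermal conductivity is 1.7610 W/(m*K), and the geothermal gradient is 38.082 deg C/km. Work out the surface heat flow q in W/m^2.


q = k * grad / 1000
q = 1.7610 * 38.082 / 1000
q = 0.067062 W/m^2


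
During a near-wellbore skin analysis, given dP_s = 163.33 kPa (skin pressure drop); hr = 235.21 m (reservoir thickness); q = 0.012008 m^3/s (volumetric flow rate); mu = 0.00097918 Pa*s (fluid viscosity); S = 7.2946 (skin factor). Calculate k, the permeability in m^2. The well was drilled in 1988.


k = S*q*mu / (2*pi*dP_s*1000*hr)
k = 7.2946*0.012008*0.00097918 / (2*pi*163.33*1000*235.21)
k = 3.5533e-13 m^2


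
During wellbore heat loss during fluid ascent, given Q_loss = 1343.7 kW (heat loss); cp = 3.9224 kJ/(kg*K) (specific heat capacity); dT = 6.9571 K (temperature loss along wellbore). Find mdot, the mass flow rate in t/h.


mdot = Q_loss / (cp * dT)
mdot = 1343.7 / (3.9224 * 6.9571)
mdot = 49.24047 kg/s
Convert: 49.24047 kg/s * 3.6 = 177.27 t/h
mdot = 177.27 t/h


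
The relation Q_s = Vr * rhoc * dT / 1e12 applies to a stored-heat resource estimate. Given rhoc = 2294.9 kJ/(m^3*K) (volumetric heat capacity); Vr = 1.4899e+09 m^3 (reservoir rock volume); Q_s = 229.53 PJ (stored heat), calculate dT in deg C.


dT = Q_s * 1e12 / (Vr * rhoc)
dT = 229.53 * 1e12 / (1.4899e+09 * 2294.9)
dT = 67.13030 K
Convert (temperature difference, 1 K = 1 deg C): 67.13030 K = 67.13030 deg C
dT = 67.130 deg C


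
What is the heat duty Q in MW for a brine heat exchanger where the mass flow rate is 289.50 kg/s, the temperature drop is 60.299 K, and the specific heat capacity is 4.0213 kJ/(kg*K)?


Q = mdot * cp * dT / 1000
Q = 289.50 * 4.0213 * 60.299 / 1000
Q = 70.198 MW


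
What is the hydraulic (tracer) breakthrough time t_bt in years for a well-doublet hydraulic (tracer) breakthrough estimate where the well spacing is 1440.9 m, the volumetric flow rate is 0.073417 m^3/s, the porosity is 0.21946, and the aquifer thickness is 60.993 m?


t_bt = pi * hr * phi * L^2 / (3 * Qv) / (365.25*86400)
t_bt = pi * 60.993 * 0.21946 * 1440.9^2 / (3 * 0.073417) / (365.25*86400)
t_bt = 12.561 years


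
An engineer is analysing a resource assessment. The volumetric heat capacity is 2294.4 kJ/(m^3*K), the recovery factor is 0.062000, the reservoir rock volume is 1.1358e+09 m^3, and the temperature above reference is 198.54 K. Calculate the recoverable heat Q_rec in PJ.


Step 1: Q_s = Vr*rhoc*dT/1e12 = 1.1358e+09*2294.4*198.54/1e12 = 517.3912 PJ
Step 2: Q_rec = Q_s * RF = 517.3912 * 0.062 = 32.078 PJ
Q_rec = 32.078 PJ


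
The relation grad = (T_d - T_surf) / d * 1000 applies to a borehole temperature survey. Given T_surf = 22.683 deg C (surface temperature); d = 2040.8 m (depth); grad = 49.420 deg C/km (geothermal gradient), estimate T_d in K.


T_d = T_surf + grad * d / 1000
T_d = 22.683 + 49.420 * 2040.8 / 1000
T_d = 123.5393 deg C
Convert to K: 123.5393 + 273.15 = 396.69 K
T_d = 396.69 K


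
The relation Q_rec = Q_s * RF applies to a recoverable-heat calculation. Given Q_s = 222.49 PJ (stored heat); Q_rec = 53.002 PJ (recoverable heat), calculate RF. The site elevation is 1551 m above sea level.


RF = Q_rec / Q_s
RF = 53.002 / 222.49
RF = 0.23822


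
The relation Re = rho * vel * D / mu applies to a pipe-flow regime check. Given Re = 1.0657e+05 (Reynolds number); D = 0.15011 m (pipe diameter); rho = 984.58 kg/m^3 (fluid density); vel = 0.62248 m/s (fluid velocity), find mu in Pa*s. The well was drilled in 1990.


mu = rho * vel * D / Re
mu = 984.58 * 0.62248 * 0.15011 / 1.0657e+05
mu = 0.00086328 Pa*s
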